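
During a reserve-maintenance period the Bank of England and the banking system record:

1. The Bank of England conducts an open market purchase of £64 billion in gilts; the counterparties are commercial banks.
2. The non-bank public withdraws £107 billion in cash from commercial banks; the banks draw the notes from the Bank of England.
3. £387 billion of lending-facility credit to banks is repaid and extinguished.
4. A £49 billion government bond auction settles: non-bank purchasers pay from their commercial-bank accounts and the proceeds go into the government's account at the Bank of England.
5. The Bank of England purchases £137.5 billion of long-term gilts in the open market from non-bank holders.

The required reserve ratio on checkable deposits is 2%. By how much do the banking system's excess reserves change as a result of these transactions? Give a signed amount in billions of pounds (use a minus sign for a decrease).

OMO purchase (from banks) £64 billion: reserves +£64B, deposits 0.
Currency withdrawal £107 billion: reserves −£107B, deposits −£107B.
Discount-window repayment £387 billion: reserves −£387B, deposits 0.
Government account inflow £49 billion: reserves −£49B, deposits −£49B.
Asset purchase (from non-banks) £137.5 billion: reserves +£137.5B, deposits +£137.5B.
Totals: Δreserves = −£341.5B, Δdeposits = −£18.5B.
Δrequired reserves = 2% × −£18.5B = −£0.37B.
Δexcess reserves = Δreserves − Δrequired = −£341.5B − (−£0.37B) = -£341.13 billion.

-£341.13 billion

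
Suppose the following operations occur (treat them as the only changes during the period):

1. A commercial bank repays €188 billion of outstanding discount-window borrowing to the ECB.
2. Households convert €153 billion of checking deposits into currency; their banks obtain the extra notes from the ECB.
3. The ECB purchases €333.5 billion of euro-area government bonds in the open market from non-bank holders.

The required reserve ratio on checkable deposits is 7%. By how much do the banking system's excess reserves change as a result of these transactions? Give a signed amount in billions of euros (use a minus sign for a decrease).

Discount-window repayment €188 billion: reserves −€188B, deposits 0.
Currency withdrawal €153 billion: reserves −€153B, deposits −€153B.
Asset purchase (from non-banks) €333.5 billion: reserves +€333.5B, deposits +€333.5B.
Totals: Δreserves = −€7.5B, Δdeposits = +€180.5B.
Δrequired reserves = 7% × +€180.5B = +€12.635B.
Δexcess reserves = Δreserves − Δrequired = −€7.5B − (+€12.635B) = -€20.135 billion.

-€20.135 billion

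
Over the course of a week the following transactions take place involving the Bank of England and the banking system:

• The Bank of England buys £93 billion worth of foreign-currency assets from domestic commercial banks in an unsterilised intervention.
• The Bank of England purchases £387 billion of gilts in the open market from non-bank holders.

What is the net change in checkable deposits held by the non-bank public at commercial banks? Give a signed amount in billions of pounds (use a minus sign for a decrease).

+£387 billion

FX purchase £93 billion: the counterparty is a bank, so public deposits are unchanged → 0.
Asset purchase (from non-banks) £387 billion: non-bank counterparties' bank balances rise → +£387B.
Net: 0 + 387 = +£387 billion.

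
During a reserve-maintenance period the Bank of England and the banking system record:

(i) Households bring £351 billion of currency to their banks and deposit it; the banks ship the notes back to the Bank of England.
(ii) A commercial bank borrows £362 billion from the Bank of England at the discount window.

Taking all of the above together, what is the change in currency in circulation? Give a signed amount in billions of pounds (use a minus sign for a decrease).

-£351 billion

Currency deposit £351 billion: notes return to the central bank → −£351B.
Discount-window loan £362 billion: no currency enters or leaves circulation → 0.
Net: −351 + 0 = -£351 billion.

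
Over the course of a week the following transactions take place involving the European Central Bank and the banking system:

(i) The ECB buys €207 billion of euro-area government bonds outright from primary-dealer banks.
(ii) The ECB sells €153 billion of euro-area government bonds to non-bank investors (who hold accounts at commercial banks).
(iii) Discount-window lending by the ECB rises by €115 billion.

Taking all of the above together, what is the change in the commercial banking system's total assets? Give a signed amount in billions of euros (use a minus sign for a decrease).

-€38 billion

OMO purchase (from banks) €207 billion: just an asset swap on bank balance sheets → 0.
Asset sale (to non-banks) €153 billion: bank balance sheets shrink → −€153B.
Discount-window loan €115 billion: bank balance sheets expand → +€115B.
Net: 0 − 153 + 115 = -€38 billion.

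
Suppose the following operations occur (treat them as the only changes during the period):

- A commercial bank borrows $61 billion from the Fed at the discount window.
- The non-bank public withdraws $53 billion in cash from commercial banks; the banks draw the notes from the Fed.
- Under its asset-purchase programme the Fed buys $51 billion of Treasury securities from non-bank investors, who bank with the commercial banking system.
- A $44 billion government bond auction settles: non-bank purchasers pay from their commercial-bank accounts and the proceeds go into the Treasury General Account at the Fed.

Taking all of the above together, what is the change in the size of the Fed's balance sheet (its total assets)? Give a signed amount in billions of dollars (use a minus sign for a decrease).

Discount-window loan $61 billion: a Fed asset is acquired → +$61B.
Currency withdrawal $53 billion: only the composition of liabilities changes → 0.
Asset purchase (from non-banks) $51 billion: a Fed asset is acquired → +$51B.
Government account inflow $44 billion: only the composition of liabilities changes → 0.
Net: 61 + 0 + 51 + 0 = +$112 billion.

+$112 billion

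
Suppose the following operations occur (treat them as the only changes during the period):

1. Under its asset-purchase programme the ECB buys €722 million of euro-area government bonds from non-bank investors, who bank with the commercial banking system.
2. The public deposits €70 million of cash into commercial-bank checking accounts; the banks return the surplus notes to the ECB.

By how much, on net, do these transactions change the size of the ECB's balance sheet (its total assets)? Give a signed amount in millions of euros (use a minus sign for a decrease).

ECB balance sheet:
  Assets:      Securities +€722M
  Liabilities: Bank reserves +€792M, Currency in circulation −€70M
Change in total ECB assets = +€722 million.

+€722 million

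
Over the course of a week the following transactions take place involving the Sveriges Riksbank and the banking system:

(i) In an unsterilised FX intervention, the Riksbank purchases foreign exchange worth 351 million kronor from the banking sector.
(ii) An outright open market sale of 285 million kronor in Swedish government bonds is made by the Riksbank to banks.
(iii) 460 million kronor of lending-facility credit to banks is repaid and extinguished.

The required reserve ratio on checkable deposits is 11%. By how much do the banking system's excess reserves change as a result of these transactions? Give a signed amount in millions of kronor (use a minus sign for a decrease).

FX purchase 351 million kronor: reserves +351M, deposits 0.
OMO sale (to banks) 285 million kronor: reserves −285M, deposits 0.
Discount-window repayment 460 million kronor: reserves −460M, deposits 0.
Totals: Δreserves = −394M, Δdeposits = 0.
Δrequired reserves = 11% × 0 = 0.
Δexcess reserves = Δreserves − Δrequired = −394M − (0) = -394 million.

-394 million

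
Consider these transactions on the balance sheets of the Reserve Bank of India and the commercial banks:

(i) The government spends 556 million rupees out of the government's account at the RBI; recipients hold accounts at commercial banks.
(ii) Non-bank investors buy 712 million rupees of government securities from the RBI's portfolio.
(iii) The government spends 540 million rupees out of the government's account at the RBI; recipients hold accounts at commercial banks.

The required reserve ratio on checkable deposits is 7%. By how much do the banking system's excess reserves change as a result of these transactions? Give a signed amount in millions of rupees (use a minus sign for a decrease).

+357.12 million

Government spending 556 million rupees: reserves +556M, deposits +556M.
Asset sale (to non-banks) 712 million rupees: reserves −712M, deposits −712M.
Government spending 540 million rupees: reserves +540M, deposits +540M.
Totals: Δreserves = +384M, Δdeposits = +384M.
Δrequired reserves = 7% × +384M = +26.88M.
Δexcess reserves = Δreserves − Δrequired = +384M − (+26.88M) = +357.12 million.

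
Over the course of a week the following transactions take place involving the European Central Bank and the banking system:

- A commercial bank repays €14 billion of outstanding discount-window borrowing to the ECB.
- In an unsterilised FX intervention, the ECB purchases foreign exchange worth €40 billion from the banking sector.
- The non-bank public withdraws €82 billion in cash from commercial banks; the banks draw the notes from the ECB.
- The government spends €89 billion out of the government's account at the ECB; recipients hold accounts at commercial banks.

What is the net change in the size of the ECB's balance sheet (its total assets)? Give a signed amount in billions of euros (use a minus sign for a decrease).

Discount-window repayment €14 billion: an ECB asset is shed → −€14B.
FX purchase €40 billion: an ECB asset is acquired → +€40B.
Currency withdrawal €82 billion: only the composition of liabilities changes → 0.
Government spending €89 billion: only the composition of liabilities changes → 0.
Net: −14 + 40 + 0 + 0 = +€26 billion.

+€26 billion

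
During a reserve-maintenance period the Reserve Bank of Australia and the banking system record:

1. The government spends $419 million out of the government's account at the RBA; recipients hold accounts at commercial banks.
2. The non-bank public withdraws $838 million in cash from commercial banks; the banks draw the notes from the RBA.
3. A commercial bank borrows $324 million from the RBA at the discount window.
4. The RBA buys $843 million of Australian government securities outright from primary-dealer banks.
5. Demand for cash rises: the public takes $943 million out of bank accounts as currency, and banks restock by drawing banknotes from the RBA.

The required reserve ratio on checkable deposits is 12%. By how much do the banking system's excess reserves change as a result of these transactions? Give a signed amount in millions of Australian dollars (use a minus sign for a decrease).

Government spending $419 million: reserves +$419M, deposits +$419M.
Currency withdrawal $838 million: reserves −$838M, deposits −$838M.
Discount-window loan $324 million: reserves +$324M, deposits 0.
OMO purchase (from banks) $843 million: reserves +$843M, deposits 0.
Currency withdrawal $943 million: reserves −$943M, deposits −$943M.
Totals: Δreserves = −$195M, Δdeposits = −$1362M.
Δrequired reserves = 12% × −$1362M = −$163.44M.
Δexcess reserves = Δreserves − Δrequired = −$195M − (−$163.44M) = -$31.56 million.

-$31.56 million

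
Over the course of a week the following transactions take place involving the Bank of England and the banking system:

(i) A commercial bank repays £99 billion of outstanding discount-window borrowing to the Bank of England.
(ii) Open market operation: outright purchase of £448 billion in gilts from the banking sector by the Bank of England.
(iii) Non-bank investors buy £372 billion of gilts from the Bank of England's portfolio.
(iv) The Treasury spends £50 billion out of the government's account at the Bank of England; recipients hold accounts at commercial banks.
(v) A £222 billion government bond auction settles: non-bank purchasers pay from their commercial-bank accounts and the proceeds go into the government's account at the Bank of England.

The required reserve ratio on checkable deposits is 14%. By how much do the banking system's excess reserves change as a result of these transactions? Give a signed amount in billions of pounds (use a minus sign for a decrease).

-£118.84 billion

Discount-window repayment £99 billion: reserves −£99B, deposits 0.
OMO purchase (from banks) £448 billion: reserves +£448B, deposits 0.
Asset sale (to non-banks) £372 billion: reserves −£372B, deposits −£372B.
Government spending £50 billion: reserves +£50B, deposits +£50B.
Government account inflow £222 billion: reserves −£222B, deposits −£222B.
Totals: Δreserves = −£195B, Δdeposits = −£544B.
Δrequired reserves = 14% × −£544B = −£76.16B.
Δexcess reserves = Δreserves − Δrequired = −£195B − (−£76.16B) = -£118.84 billion.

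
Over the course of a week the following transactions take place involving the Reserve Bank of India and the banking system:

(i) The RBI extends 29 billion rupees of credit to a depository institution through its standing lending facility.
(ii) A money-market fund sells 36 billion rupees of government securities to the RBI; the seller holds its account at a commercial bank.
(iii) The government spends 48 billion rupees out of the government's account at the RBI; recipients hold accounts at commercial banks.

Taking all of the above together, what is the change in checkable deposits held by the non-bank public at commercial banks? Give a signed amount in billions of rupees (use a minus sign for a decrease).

RBI balance sheet:
  Assets:      Securities +36B, Loans to banks +29B
  Liabilities: Bank reserves +113B, Government deposits −48B
Commercial banking system:
  Assets:      Reserves at CB +113B
  Liabilities: Checkable deposits +84B, Borrowings from CB +29B
So the change in checkable deposits held by the non-bank public at commercial banks is +84 billion.

+84 billion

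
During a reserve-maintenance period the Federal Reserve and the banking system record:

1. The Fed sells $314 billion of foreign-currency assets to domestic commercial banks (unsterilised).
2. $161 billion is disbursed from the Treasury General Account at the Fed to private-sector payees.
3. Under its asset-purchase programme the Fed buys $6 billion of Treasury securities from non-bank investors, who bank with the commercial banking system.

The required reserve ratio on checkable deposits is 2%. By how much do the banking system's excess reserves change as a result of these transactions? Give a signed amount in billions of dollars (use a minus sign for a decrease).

FX sale $314 billion: reserves −$314B, deposits 0.
Government spending $161 billion: reserves +$161B, deposits +$161B.
Asset purchase (from non-banks) $6 billion: reserves +$6B, deposits +$6B.
Totals: Δreserves = −$147B, Δdeposits = +$167B.
Δrequired reserves = 2% × +$167B = +$3.34B.
Δexcess reserves = Δreserves − Δrequired = −$147B − (+$3.34B) = -$150.34 billion.

-$150.34 billion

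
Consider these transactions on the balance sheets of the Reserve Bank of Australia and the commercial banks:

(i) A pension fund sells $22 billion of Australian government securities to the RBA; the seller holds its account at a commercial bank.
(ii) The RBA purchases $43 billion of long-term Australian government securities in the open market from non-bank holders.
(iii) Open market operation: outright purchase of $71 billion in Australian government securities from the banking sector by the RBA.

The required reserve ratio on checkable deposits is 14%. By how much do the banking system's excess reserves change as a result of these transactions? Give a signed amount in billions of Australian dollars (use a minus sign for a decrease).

Asset purchase (from non-banks) $22 billion: reserves +$22B, deposits +$22B.
Asset purchase (from non-banks) $43 billion: reserves +$43B, deposits +$43B.
OMO purchase (from banks) $71 billion: reserves +$71B, deposits 0.
Totals: Δreserves = +$136B, Δdeposits = +$65B.
Δrequired reserves = 14% × +$65B = +$9.1B.
Δexcess reserves = Δreserves − Δrequired = +$136B − (+$9.1B) = +$126.9 billion.

+$126.9 billion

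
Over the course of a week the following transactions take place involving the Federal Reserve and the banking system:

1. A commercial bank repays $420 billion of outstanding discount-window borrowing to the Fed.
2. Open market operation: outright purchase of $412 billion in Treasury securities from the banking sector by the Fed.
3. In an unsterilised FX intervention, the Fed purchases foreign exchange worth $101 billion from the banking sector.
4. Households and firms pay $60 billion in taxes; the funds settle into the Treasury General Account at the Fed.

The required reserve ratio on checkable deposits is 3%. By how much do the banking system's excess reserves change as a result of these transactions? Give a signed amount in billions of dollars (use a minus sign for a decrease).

+$34.8 billion

Discount-window repayment $420 billion: reserves −$420B, deposits 0.
OMO purchase (from banks) $412 billion: reserves +$412B, deposits 0.
FX purchase $101 billion: reserves +$101B, deposits 0.
Government account inflow $60 billion: reserves −$60B, deposits −$60B.
Totals: Δreserves = +$33B, Δdeposits = −$60B.
Δrequired reserves = 3% × −$60B = −$1.8B.
Δexcess reserves = Δreserves − Δrequired = +$33B − (−$1.8B) = +$34.8 billion.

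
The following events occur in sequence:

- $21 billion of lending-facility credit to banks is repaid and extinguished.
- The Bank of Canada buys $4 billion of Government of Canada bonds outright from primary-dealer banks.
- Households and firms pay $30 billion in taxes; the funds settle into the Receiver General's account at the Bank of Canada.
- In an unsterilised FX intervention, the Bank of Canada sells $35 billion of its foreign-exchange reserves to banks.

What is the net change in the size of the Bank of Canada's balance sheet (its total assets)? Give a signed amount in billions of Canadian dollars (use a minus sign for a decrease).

-$52 billion

Discount-window repayment $21 billion: a Bank of Canada asset is shed → −$21B.
OMO purchase (from banks) $4 billion: a Bank of Canada asset is acquired → +$4B.
Government account inflow $30 billion: only the composition of liabilities changes → 0.
FX sale $35 billion: a Bank of Canada asset is shed → −$35B.
Net: −21 + 4 + 0 − 35 = -$52 billion.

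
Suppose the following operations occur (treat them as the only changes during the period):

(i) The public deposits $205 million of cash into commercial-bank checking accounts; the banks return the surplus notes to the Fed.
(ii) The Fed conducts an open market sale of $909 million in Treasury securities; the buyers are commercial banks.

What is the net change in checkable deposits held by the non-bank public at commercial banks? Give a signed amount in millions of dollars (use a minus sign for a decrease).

Currency deposit $205 million: non-bank counterparties' bank balances rise → +$205M.
OMO sale (to banks) $909 million: the counterparty is a bank, so public deposits are unchanged → 0.
Net: 205 + 0 = +$205 million.

+$205 million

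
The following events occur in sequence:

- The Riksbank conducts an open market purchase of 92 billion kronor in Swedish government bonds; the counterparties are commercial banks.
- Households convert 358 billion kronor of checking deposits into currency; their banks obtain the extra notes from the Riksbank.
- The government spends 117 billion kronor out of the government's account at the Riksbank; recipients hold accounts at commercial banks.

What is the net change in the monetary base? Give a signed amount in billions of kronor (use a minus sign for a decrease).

+209 billion

Riksbank balance sheet:
  Assets:      Securities +92B
  Liabilities: Bank reserves −149B, Currency in circulation +358B, Government deposits −117B
Commercial banking system:
  Assets:      Reserves at CB −149B, Securities −92B
  Liabilities: Checkable deposits −241B
Monetary base = currency + reserves: +358B + (−149B) = +209 billion.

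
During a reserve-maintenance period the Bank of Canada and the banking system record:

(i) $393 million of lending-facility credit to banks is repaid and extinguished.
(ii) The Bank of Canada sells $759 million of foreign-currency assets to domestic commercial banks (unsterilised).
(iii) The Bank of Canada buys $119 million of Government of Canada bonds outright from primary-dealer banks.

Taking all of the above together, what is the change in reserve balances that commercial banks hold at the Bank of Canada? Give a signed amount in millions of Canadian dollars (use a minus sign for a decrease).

-$1033 million

Discount-window repayment $393 million: repayment is debited from reserves → −$393M.
FX sale $759 million: the buying banks pay out of their reserve balances → −$759M.
OMO purchase (from banks) $119 million: the Bank of Canada pays by crediting reserve accounts → +$119M.
Net: −393 − 759 + 119 = -$1033 million.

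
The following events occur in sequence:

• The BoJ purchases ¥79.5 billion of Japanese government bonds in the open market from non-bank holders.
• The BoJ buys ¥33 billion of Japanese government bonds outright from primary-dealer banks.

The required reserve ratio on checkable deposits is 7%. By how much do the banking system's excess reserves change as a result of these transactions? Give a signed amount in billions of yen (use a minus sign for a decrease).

Asset purchase (from non-banks) ¥79.5 billion: reserves +¥79.5B, deposits +¥79.5B.
OMO purchase (from banks) ¥33 billion: reserves +¥33B, deposits 0.
Totals: Δreserves = +¥112.5B, Δdeposits = +¥79.5B.
Δrequired reserves = 7% × +¥79.5B = +¥5.565B.
Δexcess reserves = Δreserves − Δrequired = +¥112.5B − (+¥5.565B) = +¥106.935 billion.

+¥106.935 billion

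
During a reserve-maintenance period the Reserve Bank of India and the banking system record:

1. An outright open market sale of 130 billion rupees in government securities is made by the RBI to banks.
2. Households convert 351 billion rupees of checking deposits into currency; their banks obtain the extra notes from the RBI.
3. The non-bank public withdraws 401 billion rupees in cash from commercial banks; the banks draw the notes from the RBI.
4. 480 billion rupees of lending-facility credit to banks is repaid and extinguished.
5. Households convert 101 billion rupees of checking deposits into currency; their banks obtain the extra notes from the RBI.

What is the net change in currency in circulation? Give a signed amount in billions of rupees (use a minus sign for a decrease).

+853 billion

OMO sale (to banks) 130 billion rupees: no currency enters or leaves circulation → 0.
Currency withdrawal 351 billion rupees: notes leave the central bank → +351B.
Currency withdrawal 401 billion rupees: notes leave the central bank → +401B.
Discount-window repayment 480 billion rupees: no currency enters or leaves circulation → 0.
Currency withdrawal 101 billion rupees: notes leave the central bank → +101B.
Net: 0 + 351 + 401 + 0 + 101 = +853 billion.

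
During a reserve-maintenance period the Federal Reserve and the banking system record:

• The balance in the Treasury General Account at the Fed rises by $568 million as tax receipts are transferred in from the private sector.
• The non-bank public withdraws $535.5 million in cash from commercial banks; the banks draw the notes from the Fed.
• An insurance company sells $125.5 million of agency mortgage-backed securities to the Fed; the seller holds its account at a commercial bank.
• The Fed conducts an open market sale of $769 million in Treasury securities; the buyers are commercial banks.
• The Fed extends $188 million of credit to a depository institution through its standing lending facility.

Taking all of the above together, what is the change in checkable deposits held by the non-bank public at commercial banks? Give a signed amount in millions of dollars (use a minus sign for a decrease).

-$978 million

Government account inflow $568 million: non-bank counterparties' bank balances fall → −$568M.
Currency withdrawal $535.5 million: non-bank counterparties' bank balances fall → −$535.5M.
Asset purchase (from non-banks) $125.5 million: non-bank counterparties' bank balances rise → +$125.5M.
OMO sale (to banks) $769 million: the counterparty is a bank, so public deposits are unchanged → 0.
Discount-window loan $188 million: the counterparty is a bank, so public deposits are unchanged → 0.
Net: −568 − 535.5 + 125.5 + 0 + 0 = -$978 million.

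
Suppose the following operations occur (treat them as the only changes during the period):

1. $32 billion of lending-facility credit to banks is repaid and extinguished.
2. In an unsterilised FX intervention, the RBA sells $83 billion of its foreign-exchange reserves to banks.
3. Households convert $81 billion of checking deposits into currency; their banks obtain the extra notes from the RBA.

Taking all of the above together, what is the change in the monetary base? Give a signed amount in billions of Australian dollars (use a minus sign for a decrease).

Discount-window repayment $32 billion: RBA balance sheet contracts → −$32B.
FX sale $83 billion: RBA balance sheet contracts → −$83B.
Currency withdrawal $81 billion: just a shift between currency and reserves — both are base money → 0.
Net: −32 − 83 + 0 = -$115 billion.

-$115 billion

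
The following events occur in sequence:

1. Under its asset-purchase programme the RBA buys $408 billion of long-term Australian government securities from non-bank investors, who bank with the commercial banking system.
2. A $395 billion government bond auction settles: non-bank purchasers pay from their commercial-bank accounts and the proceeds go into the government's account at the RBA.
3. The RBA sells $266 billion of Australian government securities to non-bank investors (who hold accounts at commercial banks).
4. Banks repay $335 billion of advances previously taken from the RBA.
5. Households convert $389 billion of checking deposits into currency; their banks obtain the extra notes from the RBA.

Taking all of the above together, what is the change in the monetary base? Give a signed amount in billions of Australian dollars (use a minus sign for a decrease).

-$588 billion

Asset purchase (from non-banks) $408 billion: RBA balance sheet expands → +$408B.
Government account inflow $395 billion: reserves shift to a non-base liability → −$395B.
Asset sale (to non-banks) $266 billion: RBA balance sheet contracts → −$266B.
Discount-window repayment $335 billion: RBA balance sheet contracts → −$335B.
Currency withdrawal $389 billion: just a shift between currency and reserves — both are base money → 0.
Net: 408 − 395 − 266 − 335 + 0 = -$588 billion.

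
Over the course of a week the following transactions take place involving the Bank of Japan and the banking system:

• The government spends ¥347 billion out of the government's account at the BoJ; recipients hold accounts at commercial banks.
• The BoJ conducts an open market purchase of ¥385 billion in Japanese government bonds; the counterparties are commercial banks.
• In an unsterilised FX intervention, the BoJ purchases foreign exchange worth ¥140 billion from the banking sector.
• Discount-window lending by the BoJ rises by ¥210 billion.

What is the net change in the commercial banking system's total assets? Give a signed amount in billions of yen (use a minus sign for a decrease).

BoJ balance sheet:
  Assets:      Securities +¥385B, Loans to banks +¥210B, Foreign assets +¥140B
  Liabilities: Bank reserves +¥1082B, Government deposits −¥347B
Commercial banking system:
  Assets:      Reserves at CB +¥1082B, Securities −¥385B, Foreign assets −¥140B
  Liabilities: Checkable deposits +¥347B, Borrowings from CB +¥210B
Change in total bank assets = +¥557 billion.

+¥557 billion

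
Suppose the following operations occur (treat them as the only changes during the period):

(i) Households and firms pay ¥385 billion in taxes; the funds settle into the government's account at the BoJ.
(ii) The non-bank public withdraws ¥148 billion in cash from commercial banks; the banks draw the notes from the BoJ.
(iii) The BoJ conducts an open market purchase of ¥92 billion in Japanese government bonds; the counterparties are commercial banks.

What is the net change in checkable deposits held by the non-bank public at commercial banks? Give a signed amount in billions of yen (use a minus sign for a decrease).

Government account inflow ¥385 billion: non-bank counterparties' bank balances fall → −¥385B.
Currency withdrawal ¥148 billion: non-bank counterparties' bank balances fall → −¥148B.
OMO purchase (from banks) ¥92 billion: the counterparty is a bank, so public deposits are unchanged → 0.
Net: −385 − 148 + 0 = -¥533 billion.

-¥533 billion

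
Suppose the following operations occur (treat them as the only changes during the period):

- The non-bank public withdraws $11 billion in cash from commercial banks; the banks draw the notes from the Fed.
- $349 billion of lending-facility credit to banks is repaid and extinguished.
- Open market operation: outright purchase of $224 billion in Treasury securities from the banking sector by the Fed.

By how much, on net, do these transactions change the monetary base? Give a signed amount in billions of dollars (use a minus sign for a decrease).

-$125 billion

Currency withdrawal $11 billion: just a shift between currency and reserves — both are base money → 0.
Discount-window repayment $349 billion: Fed balance sheet contracts → −$349B.
OMO purchase (from banks) $224 billion: Fed balance sheet expands → +$224B.
Net: 0 − 349 + 224 = -$125 billion.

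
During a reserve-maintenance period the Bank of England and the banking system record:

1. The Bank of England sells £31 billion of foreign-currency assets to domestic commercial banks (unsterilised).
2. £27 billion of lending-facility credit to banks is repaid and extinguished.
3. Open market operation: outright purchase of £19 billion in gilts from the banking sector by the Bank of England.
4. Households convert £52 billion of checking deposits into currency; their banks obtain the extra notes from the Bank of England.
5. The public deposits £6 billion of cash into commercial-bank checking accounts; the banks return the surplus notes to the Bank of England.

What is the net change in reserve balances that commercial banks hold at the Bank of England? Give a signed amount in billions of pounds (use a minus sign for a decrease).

Bank of England balance sheet:
  Assets:      Securities +£19B, Loans to banks −£27B, Foreign assets −£31B
  Liabilities: Bank reserves −£85B, Currency in circulation +£46B
Commercial banking system:
  Assets:      Reserves at CB −£85B, Securities −£19B, Foreign assets +£31B
  Liabilities: Checkable deposits −£46B, Borrowings from CB −£27B
So the change in reserve balances that commercial banks hold at the Bank of England is -£85 billion.

-£85 billion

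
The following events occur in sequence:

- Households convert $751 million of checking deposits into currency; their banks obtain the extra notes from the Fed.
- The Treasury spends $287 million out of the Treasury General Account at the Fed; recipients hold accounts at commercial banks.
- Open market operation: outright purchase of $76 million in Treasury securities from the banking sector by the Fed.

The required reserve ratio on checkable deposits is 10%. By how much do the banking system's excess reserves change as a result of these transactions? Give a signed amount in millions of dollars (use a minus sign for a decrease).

-$341.6 million

Currency withdrawal $751 million: reserves −$751M, deposits −$751M.
Government spending $287 million: reserves +$287M, deposits +$287M.
OMO purchase (from banks) $76 million: reserves +$76M, deposits 0.
Totals: Δreserves = −$388M, Δdeposits = −$464M.
Δrequired reserves = 10% × −$464M = −$46.4M.
Δexcess reserves = Δreserves − Δrequired = −$388M − (−$46.4M) = -$341.6 million.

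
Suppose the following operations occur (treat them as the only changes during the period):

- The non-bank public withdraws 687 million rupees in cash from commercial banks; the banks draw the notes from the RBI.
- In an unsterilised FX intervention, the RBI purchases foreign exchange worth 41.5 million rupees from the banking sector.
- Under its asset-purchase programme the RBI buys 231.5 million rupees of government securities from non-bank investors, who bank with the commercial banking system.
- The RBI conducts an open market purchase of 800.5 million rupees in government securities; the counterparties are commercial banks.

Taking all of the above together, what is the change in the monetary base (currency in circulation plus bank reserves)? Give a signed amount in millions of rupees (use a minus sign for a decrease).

Currency withdrawal 687 million rupees: just a shift between currency and reserves — both are base money → 0.
FX purchase 41.5 million rupees: RBI balance sheet expands → +41.5M.
Asset purchase (from non-banks) 231.5 million rupees: RBI balance sheet expands → +231.5M.
OMO purchase (from banks) 800.5 million rupees: RBI balance sheet expands → +800.5M.
Net: 0 + 41.5 + 231.5 + 800.5 = +1073.5 million.

+1073.5 million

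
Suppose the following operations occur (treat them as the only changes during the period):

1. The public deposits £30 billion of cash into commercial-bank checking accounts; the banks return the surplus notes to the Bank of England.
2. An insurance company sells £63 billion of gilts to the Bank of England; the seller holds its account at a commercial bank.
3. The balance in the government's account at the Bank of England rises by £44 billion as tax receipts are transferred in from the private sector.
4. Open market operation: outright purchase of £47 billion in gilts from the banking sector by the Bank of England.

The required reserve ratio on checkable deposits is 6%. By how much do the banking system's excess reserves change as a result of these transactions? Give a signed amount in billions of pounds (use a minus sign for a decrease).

+£93.06 billion

Currency deposit £30 billion: reserves +£30B, deposits +£30B.
Asset purchase (from non-banks) £63 billion: reserves +£63B, deposits +£63B.
Government account inflow £44 billion: reserves −£44B, deposits −£44B.
OMO purchase (from banks) £47 billion: reserves +£47B, deposits 0.
Totals: Δreserves = +£96B, Δdeposits = +£49B.
Δrequired reserves = 6% × +£49B = +£2.94B.
Δexcess reserves = Δreserves − Δrequired = +£96B − (+£2.94B) = +£93.06 billion.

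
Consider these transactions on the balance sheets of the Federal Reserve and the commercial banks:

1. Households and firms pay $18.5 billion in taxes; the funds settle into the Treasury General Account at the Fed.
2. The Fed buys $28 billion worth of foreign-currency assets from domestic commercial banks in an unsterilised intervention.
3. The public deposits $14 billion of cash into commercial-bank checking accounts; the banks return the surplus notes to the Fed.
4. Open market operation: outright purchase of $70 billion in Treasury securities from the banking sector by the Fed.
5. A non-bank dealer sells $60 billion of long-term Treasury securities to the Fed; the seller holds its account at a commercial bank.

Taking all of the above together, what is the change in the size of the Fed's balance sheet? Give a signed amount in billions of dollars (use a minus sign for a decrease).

Government account inflow $18.5 billion: only the composition of liabilities changes → 0.
FX purchase $28 billion: a Fed asset is acquired → +$28B.
Currency deposit $14 billion: only the composition of liabilities changes → 0.
OMO purchase (from banks) $70 billion: a Fed asset is acquired → +$70B.
Asset purchase (from non-banks) $60 billion: a Fed asset is acquired → +$60B.
Net: 0 + 28 + 0 + 70 + 60 = +$158 billion.

+$158 billion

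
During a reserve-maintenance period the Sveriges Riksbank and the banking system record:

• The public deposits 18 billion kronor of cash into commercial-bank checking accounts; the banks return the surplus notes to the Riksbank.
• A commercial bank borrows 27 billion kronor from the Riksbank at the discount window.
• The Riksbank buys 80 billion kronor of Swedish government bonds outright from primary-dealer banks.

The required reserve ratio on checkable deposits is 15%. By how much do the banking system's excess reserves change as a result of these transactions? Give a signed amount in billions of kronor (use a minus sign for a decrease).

+122.3 billion

Currency deposit 18 billion kronor: reserves +18B, deposits +18B.
Discount-window loan 27 billion kronor: reserves +27B, deposits 0.
OMO purchase (from banks) 80 billion kronor: reserves +80B, deposits 0.
Totals: Δreserves = +125B, Δdeposits = +18B.
Δrequired reserves = 15% × +18B = +2.7B.
Δexcess reserves = Δreserves − Δrequired = +125B − (+2.7B) = +122.3 billion.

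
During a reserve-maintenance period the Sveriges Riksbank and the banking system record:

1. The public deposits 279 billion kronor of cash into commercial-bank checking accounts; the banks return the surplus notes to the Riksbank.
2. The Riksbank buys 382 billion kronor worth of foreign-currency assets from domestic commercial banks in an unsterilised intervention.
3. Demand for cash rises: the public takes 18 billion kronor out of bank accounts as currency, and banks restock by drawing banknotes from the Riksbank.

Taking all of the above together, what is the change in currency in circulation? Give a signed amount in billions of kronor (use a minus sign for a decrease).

-261 billion

Currency deposit 279 billion kronor: notes return to the central bank → −279B.
FX purchase 382 billion kronor: no currency enters or leaves circulation → 0.
Currency withdrawal 18 billion kronor: notes leave the central bank → +18B.
Net: −279 + 0 + 18 = -261 billion.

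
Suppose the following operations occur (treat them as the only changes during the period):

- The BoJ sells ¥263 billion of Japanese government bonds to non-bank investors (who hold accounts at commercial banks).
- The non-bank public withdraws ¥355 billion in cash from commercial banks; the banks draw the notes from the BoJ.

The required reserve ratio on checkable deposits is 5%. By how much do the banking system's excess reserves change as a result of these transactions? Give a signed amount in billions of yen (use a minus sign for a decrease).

Asset sale (to non-banks) ¥263 billion: reserves −¥263B, deposits −¥263B.
Currency withdrawal ¥355 billion: reserves −¥355B, deposits −¥355B.
Totals: Δreserves = −¥618B, Δdeposits = −¥618B.
Δrequired reserves = 5% × −¥618B = −¥30.9B.
Δexcess reserves = Δreserves − Δrequired = −¥618B − (−¥30.9B) = -¥587.1 billion.

-¥587.1 billion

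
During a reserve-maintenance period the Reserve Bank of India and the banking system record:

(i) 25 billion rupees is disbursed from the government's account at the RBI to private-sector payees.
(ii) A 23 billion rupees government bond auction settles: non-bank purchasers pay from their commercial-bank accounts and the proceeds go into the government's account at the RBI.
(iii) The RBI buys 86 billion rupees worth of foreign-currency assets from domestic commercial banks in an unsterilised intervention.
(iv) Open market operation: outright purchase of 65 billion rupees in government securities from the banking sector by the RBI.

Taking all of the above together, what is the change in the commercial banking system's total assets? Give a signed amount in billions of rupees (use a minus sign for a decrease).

+2 billion

RBI balance sheet:
  Assets:      Securities +65B, Foreign assets +86B
  Liabilities: Bank reserves +153B, Government deposits −2B
Commercial banking system:
  Assets:      Reserves at CB +153B, Securities −65B, Foreign assets −86B
  Liabilities: Checkable deposits +2B
Change in total bank assets = +2 billion.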